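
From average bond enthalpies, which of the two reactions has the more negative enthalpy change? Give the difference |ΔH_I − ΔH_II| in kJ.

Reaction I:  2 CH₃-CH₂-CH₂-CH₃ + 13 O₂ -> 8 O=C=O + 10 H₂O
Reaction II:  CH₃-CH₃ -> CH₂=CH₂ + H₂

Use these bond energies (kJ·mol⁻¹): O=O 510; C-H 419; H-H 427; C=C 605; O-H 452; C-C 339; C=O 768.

Reaction I:
  Bonds broken (reactants):
    C-C: 6 × 339 = 2034
    C-H: 20 × 419 = 8380
    O=O: 13 × 510 = 6630
    Σ(broken) = 17044 kJ
  Bonds formed (products):
    C=O: 16 × 768 = 12288
    O-H: 20 × 452 = 9040
    Σ(formed) = 21328 kJ
  ΔH_I = 17044 − 21328 = −4284 kJ
Reaction II:
  Bonds broken (reactants):
    C-C: 1 × 339 = 339
    C-H: 6 × 419 = 2514
    Σ(broken) = 2853 kJ
  Bonds formed (products):
    C-H: 4 × 419 = 1676
    C=C: 1 × 605 = 605
    H-H: 1 × 427 = 427
    Σ(formed) = 2708 kJ
  ΔH_II = 2853 − 2708 = +145 kJ
ΔH_I − ΔH_II = −4429 kJ, so reaction I has the more negative ΔH; |ΔH_I − ΔH_II| = 4429 kJ.

Reaction I, by 4429 kJ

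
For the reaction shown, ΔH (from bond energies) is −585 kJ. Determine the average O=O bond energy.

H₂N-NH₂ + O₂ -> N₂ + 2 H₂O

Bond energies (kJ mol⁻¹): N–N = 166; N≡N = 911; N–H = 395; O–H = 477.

D(O=O) ≈ 488 kJ/mol

Let D be the O=O bond energy.
Σ(broken) = 4×395 + 1×166 + 1×D = 1746 + D
Σ(formed) = 1×911 + 4×477 = 2819
ΔH = Σ(broken) − Σ(formed) = (1746 + D) − (2819) = −1073 + D
Setting this equal to −585 kJ gives D = 488 kJ/mol.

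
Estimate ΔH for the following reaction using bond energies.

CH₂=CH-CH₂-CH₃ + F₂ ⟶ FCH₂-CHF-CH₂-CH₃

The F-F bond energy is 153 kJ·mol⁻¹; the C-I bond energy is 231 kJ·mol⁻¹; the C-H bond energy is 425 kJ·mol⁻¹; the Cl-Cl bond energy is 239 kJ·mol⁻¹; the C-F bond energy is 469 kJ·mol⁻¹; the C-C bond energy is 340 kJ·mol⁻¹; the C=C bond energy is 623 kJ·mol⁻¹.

ΔH ≈ −502 kJ

Bonds broken (reactants):
  C-C: 2 × 340 = 680
  C-H: 8 × 425 = 3400
  C=C: 1 × 623 = 623
  F-F: 1 × 153 = 153
  Σ(broken) = 4856 kJ
Bonds formed (products):
  C-C: 3 × 340 = 1020
  C-F: 2 × 469 = 938
  C-H: 8 × 425 = 3400
  Σ(formed) = 5358 kJ
ΔH = Σ(broken) − Σ(formed) = 4856 − 5358 = −502 kJ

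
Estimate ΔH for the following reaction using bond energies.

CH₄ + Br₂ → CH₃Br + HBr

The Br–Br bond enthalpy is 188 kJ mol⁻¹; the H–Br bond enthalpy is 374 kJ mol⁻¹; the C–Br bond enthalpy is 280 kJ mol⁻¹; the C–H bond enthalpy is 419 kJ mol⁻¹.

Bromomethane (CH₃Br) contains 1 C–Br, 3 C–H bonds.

ΔH ≈ −47 kJ

Bonds broken (reactants):
  Br–Br: 1 × 188 = 188
  C–H: 4 × 419 = 1676
  Σ(broken) = 1864 kJ
Bonds formed (products):
  C–Br: 1 × 280 = 280
  C–H: 3 × 419 = 1257
  H–Br: 1 × 374 = 374
  Σ(formed) = 1911 kJ
ΔH = Σ(broken) − Σ(formed) = 1864 − 1911 = −47 kJ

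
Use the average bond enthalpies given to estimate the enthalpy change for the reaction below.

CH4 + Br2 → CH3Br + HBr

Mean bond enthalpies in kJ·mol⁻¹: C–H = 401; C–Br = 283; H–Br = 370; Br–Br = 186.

Bonds broken (reactants):
  Br–Br: 1 × 186 = 186
  C–H: 4 × 401 = 1604
  Σ(broken) = 1790 kJ
Bonds formed (products):
  C–Br: 1 × 283 = 283
  C–H: 3 × 401 = 1203
  H–Br: 1 × 370 = 370
  Σ(formed) = 1856 kJ
ΔH = Σ(broken) − Σ(formed) = 1790 − 1856 = −66 kJ

ΔH ≈ −66 kJ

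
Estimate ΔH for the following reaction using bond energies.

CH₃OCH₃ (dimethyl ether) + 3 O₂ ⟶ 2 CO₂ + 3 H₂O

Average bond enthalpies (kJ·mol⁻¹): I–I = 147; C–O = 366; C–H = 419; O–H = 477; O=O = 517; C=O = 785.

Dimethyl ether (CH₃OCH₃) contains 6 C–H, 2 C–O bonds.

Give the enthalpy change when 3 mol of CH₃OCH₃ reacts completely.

ΔH = −3615 kJ

Bonds broken (reactants):
  C–H: 6 × 419 = 2514
  C–O: 2 × 366 = 732
  O=O: 3 × 517 = 1551
  Σ(broken) = 4797 kJ
Bonds formed (products):
  C=O: 4 × 785 = 3140
  O–H: 6 × 477 = 2862
  Σ(formed) = 6002 kJ
ΔH = Σ(broken) − Σ(formed) = 4797 − 6002 = −1205 kJ
For 3× the reaction as written: 3 × (−1205) = −3615 kJ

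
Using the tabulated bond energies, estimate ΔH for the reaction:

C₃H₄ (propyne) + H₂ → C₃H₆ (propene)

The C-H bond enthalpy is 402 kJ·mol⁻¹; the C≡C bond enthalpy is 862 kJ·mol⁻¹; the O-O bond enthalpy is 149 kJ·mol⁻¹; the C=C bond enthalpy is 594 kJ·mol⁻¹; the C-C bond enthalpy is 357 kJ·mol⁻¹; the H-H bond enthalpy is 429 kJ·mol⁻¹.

ΔH ≈ −107 kJ

Bonds broken (reactants):
  C≡C: 1 × 862 = 862
  C-C: 1 × 357 = 357
  C-H: 4 × 402 = 1608
  H-H: 1 × 429 = 429
  Σ(broken) = 3256 kJ
Bonds formed (products):
  C-C: 1 × 357 = 357
  C-H: 6 × 402 = 2412
  C=C: 1 × 594 = 594
  Σ(formed) = 3363 kJ
ΔH = Σ(broken) − Σ(formed) = 3256 − 3363 = −107 kJ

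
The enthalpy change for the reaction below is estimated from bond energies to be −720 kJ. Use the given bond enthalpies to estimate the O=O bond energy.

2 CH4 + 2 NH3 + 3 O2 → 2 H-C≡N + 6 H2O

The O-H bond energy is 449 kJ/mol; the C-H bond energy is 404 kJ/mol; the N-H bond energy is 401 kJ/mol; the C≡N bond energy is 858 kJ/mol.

D(O=O) ≈ 518 kJ/mol

Let D be the O=O bond energy.
Σ(broken) = 8×404 + 6×401 + 3×D = 5638 + 3D
Σ(formed) = 2×858 + 2×404 + 12×449 = 7912
ΔH = Σ(broken) − Σ(formed) = (5638 + 3D) − (7912) = −2274 + 3D
Setting this equal to −720 kJ gives 3D = 1554, so D = 518 kJ/mol.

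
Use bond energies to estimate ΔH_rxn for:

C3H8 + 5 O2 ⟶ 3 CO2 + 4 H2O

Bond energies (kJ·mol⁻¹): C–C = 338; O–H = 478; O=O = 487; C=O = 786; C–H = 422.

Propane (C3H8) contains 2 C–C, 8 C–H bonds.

Bonds broken (reactants):
  C–C: 2 × 338 = 676
  C–H: 8 × 422 = 3376
  O=O: 5 × 487 = 2435
  Σ(broken) = 6487 kJ
Bonds formed (products):
  C=O: 6 × 786 = 4716
  O–H: 8 × 478 = 3824
  Σ(formed) = 8540 kJ
ΔH = Σ(broken) − Σ(formed) = 6487 − 8540 = −2053 kJ

ΔH ≈ −2053 kJ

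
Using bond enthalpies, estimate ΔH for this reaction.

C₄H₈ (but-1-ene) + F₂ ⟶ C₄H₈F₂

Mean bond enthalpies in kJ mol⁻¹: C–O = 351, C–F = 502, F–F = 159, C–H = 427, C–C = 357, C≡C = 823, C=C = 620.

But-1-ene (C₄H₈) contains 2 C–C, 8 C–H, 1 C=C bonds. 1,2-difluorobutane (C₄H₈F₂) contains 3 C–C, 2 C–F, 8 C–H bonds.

Bonds broken (reactants):
  C–C: 2 × 357 = 714
  C–H: 8 × 427 = 3416
  C=C: 1 × 620 = 620
  F–F: 1 × 159 = 159
  Σ(broken) = 4909 kJ
Bonds formed (products):
  C–C: 3 × 357 = 1071
  C–F: 2 × 502 = 1004
  C–H: 8 × 427 = 3416
  Σ(formed) = 5491 kJ
ΔH = Σ(broken) − Σ(formed) = 4909 − 5491 = −582 kJ

ΔH ≈ −582 kJ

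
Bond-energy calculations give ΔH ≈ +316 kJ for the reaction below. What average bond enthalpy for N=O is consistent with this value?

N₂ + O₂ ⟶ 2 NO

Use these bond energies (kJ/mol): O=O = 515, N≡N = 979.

D(N=O) ≈ 589 kJ/mol

Let D be the N=O bond energy.
Σ(broken) = 1×979 + 1×515 = 1494
Σ(formed) = 2×D = 2D
ΔH = Σ(broken) − Σ(formed) = (1494) − (2D) = +1494 − 2D
Setting this equal to +316 kJ gives 2D = 1178, so D = 589 kJ/mol.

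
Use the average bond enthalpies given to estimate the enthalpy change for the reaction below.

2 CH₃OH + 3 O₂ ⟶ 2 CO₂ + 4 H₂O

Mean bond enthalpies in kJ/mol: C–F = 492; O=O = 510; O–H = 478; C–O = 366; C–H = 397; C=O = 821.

ΔH ≈ −1508 kJ

Bonds broken (reactants):
  C–H: 6 × 397 = 2382
  C–O: 2 × 366 = 732
  O–H: 2 × 478 = 956
  O=O: 3 × 510 = 1530
  Σ(broken) = 5600 kJ
Bonds formed (products):
  C=O: 4 × 821 = 3284
  O–H: 8 × 478 = 3824
  Σ(formed) = 7108 kJ
ΔH = Σ(broken) − Σ(formed) = 5600 − 7108 = −1508 kJ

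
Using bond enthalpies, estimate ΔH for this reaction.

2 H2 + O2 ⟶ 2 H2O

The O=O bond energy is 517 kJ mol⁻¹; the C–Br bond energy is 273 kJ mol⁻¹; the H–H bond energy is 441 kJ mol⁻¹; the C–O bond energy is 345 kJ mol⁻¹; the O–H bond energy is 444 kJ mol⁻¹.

Bonds broken (reactants):
  H–H: 2 × 441 = 882
  O=O: 1 × 517 = 517
  Σ(broken) = 1399 kJ
Bonds formed (products):
  O–H: 4 × 444 = 1776
  Σ(formed) = 1776 kJ
ΔH = Σ(broken) − Σ(formed) = 1399 − 1776 = −377 kJ

ΔH ≈ −377 kJ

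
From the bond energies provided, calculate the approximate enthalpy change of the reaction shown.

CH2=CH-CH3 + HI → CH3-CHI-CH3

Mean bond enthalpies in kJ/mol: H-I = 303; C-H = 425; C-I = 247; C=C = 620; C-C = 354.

ΔH ≈ −103 kJ

Bonds broken (reactants):
  C-C: 1 × 354 = 354
  C-H: 6 × 425 = 2550
  C=C: 1 × 620 = 620
  H-I: 1 × 303 = 303
  Σ(broken) = 3827 kJ
Bonds formed (products):
  C-C: 2 × 354 = 708
  C-H: 7 × 425 = 2975
  C-I: 1 × 247 = 247
  Σ(formed) = 3930 kJ
ΔH = Σ(broken) − Σ(formed) = 3827 − 3930 = −103 kJ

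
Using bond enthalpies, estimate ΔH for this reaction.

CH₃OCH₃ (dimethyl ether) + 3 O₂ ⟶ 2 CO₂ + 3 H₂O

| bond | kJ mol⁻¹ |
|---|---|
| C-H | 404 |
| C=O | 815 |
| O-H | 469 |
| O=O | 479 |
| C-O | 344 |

Bonds broken (reactants):
  C-H: 6 × 404 = 2424
  C-O: 2 × 344 = 688
  O=O: 3 × 479 = 1437
  Σ(broken) = 4549 kJ
Bonds formed (products):
  C=O: 4 × 815 = 3260
  O-H: 6 × 469 = 2814
  Σ(formed) = 6074 kJ
ΔH = Σ(broken) − Σ(formed) = 4549 − 6074 = −1525 kJ

ΔH ≈ −1525 kJ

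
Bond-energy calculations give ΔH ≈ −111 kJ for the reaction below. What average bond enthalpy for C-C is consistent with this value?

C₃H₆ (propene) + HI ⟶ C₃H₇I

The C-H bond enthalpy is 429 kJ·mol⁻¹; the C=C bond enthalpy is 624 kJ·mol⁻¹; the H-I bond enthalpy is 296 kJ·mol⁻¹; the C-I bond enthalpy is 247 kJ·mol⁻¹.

Let D be the C-C bond energy.
Σ(broken) = 1×D + 6×429 + 1×624 + 1×296 = 3494 + D
Σ(formed) = 2×D + 7×429 + 1×247 = 3250 + 2D
ΔH = Σ(broken) − Σ(formed) = (3494 + D) − (3250 + 2D) = +244 − D
Setting this equal to −111 kJ gives D = 355 kJ/mol.

D(C-C) ≈ 355 kJ/mol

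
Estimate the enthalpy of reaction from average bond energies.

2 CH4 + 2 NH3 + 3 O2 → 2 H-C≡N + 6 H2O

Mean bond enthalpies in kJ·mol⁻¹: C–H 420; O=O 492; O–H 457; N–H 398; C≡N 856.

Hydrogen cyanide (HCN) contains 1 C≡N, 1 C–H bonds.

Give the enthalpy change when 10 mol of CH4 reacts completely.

Bonds broken (reactants):
  C–H: 8 × 420 = 3360
  N–H: 6 × 398 = 2388
  O=O: 3 × 492 = 1476
  Σ(broken) = 7224 kJ
Bonds formed (products):
  C≡N: 2 × 856 = 1712
  C–H: 2 × 420 = 840
  O–H: 12 × 457 = 5484
  Σ(formed) = 8036 kJ
ΔH = Σ(broken) − Σ(formed) = 7224 − 8036 = −812 kJ
For 5× the reaction as written: 5 × (−812) = −4060 kJ

ΔH = −4060 kJ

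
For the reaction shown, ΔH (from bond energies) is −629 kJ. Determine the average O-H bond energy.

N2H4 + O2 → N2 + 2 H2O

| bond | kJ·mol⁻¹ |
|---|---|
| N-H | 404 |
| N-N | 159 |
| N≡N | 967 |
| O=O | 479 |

D(O-H) ≈ 479 kJ/mol

Let D be the O-H bond energy.
Σ(broken) = 4×404 + 1×159 + 1×479 = 2254
Σ(formed) = 1×967 + 4×D = 967 + 4D
ΔH = Σ(broken) − Σ(formed) = (2254) − (967 + 4D) = +1287 − 4D
Setting this equal to −629 kJ gives 4D = 1916, so D = 479 kJ/mol.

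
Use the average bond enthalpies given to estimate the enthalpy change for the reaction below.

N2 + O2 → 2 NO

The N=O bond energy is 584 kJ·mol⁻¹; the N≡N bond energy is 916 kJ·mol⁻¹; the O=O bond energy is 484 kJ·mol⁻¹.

Bonds broken (reactants):
  N≡N: 1 × 916 = 916
  O=O: 1 × 484 = 484
  Σ(broken) = 1400 kJ
Bonds formed (products):
  N=O: 2 × 584 = 1168
  Σ(formed) = 1168 kJ
ΔH = Σ(broken) − Σ(formed) = 1400 − 1168 = +232 kJ

ΔH ≈ +232 kJ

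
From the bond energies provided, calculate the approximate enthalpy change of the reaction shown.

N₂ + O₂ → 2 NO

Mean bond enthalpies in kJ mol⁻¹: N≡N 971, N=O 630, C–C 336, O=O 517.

Bonds broken (reactants):
  N≡N: 1 × 971 = 971
  O=O: 1 × 517 = 517
  Σ(broken) = 1488 kJ
Bonds formed (products):
  N=O: 2 × 630 = 1260
  Σ(formed) = 1260 kJ
ΔH = Σ(broken) − Σ(formed) = 1488 − 1260 = +228 kJ

ΔH ≈ +228 kJ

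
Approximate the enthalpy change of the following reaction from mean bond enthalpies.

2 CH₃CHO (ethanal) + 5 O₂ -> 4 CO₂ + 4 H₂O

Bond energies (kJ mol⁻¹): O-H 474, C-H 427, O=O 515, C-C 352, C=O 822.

Bonds broken (reactants):
  C-C: 2 × 352 = 704
  C-H: 8 × 427 = 3416
  C=O: 2 × 822 = 1644
  O=O: 5 × 515 = 2575
  Σ(broken) = 8339 kJ
Bonds formed (products):
  C=O: 8 × 822 = 6576
  O-H: 8 × 474 = 3792
  Σ(formed) = 10368 kJ
ΔH = Σ(broken) − Σ(formed) = 8339 − 10368 = −2029 kJ

ΔH ≈ −2029 kJ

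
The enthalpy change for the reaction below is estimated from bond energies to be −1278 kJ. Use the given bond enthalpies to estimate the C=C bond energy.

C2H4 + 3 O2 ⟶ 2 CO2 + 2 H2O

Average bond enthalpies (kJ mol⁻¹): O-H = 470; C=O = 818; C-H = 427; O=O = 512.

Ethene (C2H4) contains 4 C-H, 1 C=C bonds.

D(C=C) ≈ 630 kJ/mol

Let D be the C=C bond energy.
Σ(broken) = 4×427 + 1×D + 3×512 = 3244 + D
Σ(formed) = 4×818 + 4×470 = 5152
ΔH = Σ(broken) − Σ(formed) = (3244 + D) − (5152) = −1908 + D
Setting this equal to −1278 kJ gives D = 630 kJ/mol.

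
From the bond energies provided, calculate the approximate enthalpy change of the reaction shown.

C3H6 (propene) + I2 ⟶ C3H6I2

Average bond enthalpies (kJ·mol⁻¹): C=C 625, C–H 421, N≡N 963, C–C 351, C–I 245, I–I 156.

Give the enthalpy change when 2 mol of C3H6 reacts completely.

ΔH = −120 kJ

Bonds broken (reactants):
  C–C: 1 × 351 = 351
  C–H: 6 × 421 = 2526
  C=C: 1 × 625 = 625
  I–I: 1 × 156 = 156
  Σ(broken) = 3658 kJ
Bonds formed (products):
  C–C: 2 × 351 = 702
  C–H: 6 × 421 = 2526
  C–I: 2 × 245 = 490
  Σ(formed) = 3718 kJ
ΔH = Σ(broken) − Σ(formed) = 3658 − 3718 = −60 kJ
For 2× the reaction as written: 2 × (−60) = −120 kJ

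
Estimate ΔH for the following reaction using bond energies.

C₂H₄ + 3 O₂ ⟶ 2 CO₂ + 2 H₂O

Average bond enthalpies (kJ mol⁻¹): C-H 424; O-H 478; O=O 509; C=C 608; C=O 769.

Bonds broken (reactants):
  C-H: 4 × 424 = 1696
  C=C: 1 × 608 = 608
  O=O: 3 × 509 = 1527
  Σ(broken) = 3831 kJ
Bonds formed (products):
  C=O: 4 × 769 = 3076
  O-H: 4 × 478 = 1912
  Σ(formed) = 4988 kJ
ΔH = Σ(broken) − Σ(formed) = 3831 − 4988 = −1157 kJ

ΔH ≈ −1157 kJ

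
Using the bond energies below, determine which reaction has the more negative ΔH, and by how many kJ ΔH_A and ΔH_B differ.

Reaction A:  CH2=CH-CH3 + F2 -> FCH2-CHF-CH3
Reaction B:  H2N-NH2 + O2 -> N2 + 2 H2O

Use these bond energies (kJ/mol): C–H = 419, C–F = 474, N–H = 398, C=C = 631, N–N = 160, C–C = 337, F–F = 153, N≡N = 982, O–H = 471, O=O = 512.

Reaction B, by 101 kJ

Reaction A:
  Bonds broken (reactants):
    C–C: 1 × 337 = 337
    C–H: 6 × 419 = 2514
    C=C: 1 × 631 = 631
    F–F: 1 × 153 = 153
    Σ(broken) = 3635 kJ
  Bonds formed (products):
    C–C: 2 × 337 = 674
    C–F: 2 × 474 = 948
    C–H: 6 × 419 = 2514
    Σ(formed) = 4136 kJ
  ΔH_A = 3635 − 4136 = −501 kJ
Reaction B:
  Bonds broken (reactants):
    N–H: 4 × 398 = 1592
    N–N: 1 × 160 = 160
    O=O: 1 × 512 = 512
    Σ(broken) = 2264 kJ
  Bonds formed (products):
    N≡N: 1 × 982 = 982
    O–H: 4 × 471 = 1884
    Σ(formed) = 2866 kJ
  ΔH_B = 2264 − 2866 = −602 kJ
ΔH_A − ΔH_B = +101 kJ, so reaction B has the more negative ΔH; |ΔH_A − ΔH_B| = 101 kJ.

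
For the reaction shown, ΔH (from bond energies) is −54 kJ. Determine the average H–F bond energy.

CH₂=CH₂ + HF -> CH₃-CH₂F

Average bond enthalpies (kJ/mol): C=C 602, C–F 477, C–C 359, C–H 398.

Let D be the H–F bond energy.
Σ(broken) = 4×398 + 1×602 + 1×D = 2194 + D
Σ(formed) = 1×359 + 1×477 + 5×398 = 2826
ΔH = Σ(broken) − Σ(formed) = (2194 + D) − (2826) = −632 + D
Setting this equal to −54 kJ gives D = 578 kJ/mol.

D(H–F) ≈ 578 kJ/mol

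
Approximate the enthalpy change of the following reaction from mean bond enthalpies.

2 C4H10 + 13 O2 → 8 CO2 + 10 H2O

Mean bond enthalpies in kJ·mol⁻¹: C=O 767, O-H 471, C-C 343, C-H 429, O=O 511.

Bonds broken (reactants):
  C-C: 6 × 343 = 2058
  C-H: 20 × 429 = 8580
  O=O: 13 × 511 = 6643
  Σ(broken) = 17281 kJ
Bonds formed (products):
  C=O: 16 × 767 = 12272
  O-H: 20 × 471 = 9420
  Σ(formed) = 21692 kJ
ΔH = Σ(broken) − Σ(formed) = 17281 − 21692 = −4411 kJ

ΔH ≈ −4411 kJ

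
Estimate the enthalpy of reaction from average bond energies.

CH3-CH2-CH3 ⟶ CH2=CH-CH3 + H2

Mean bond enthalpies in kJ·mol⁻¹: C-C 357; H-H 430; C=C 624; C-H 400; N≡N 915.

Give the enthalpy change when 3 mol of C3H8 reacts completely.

ΔH = +309 kJ

Bonds broken (reactants):
  C-C: 2 × 357 = 714
  C-H: 8 × 400 = 3200
  Σ(broken) = 3914 kJ
Bonds formed (products):
  C-C: 1 × 357 = 357
  C-H: 6 × 400 = 2400
  C=C: 1 × 624 = 624
  H-H: 1 × 430 = 430
  Σ(formed) = 3811 kJ
ΔH = Σ(broken) − Σ(formed) = 3914 − 3811 = +103 kJ
For 3× the reaction as written: 3 × (+103) = +309 kJ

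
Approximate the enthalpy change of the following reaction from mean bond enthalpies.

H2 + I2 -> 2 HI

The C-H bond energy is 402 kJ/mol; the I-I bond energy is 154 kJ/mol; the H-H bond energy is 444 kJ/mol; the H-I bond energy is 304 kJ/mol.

ΔH ≈ −10 kJ

Bonds broken (reactants):
  H-H: 1 × 444 = 444
  I-I: 1 × 154 = 154
  Σ(broken) = 598 kJ
Bonds formed (products):
  H-I: 2 × 304 = 608
  Σ(formed) = 608 kJ
ΔH = Σ(broken) − Σ(formed) = 598 − 608 = −10 kJ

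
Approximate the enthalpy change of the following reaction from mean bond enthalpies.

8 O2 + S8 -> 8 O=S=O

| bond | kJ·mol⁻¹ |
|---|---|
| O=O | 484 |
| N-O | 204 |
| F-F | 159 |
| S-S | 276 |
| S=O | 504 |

Bonds broken (reactants):
  O=O: 8 × 484 = 3872
  S-S: 8 × 276 = 2208
  Σ(broken) = 6080 kJ
Bonds formed (products):
  S=O: 16 × 504 = 8064
  Σ(formed) = 8064 kJ
ΔH = Σ(broken) − Σ(formed) = 6080 − 8064 = −1984 kJ

ΔH ≈ −1984 kJ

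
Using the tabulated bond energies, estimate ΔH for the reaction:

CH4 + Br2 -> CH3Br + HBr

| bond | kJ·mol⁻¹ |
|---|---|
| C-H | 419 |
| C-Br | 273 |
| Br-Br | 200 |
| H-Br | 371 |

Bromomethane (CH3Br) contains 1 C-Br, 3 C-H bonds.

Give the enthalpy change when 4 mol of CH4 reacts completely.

ΔH = −100 kJ

Bonds broken (reactants):
  Br-Br: 1 × 200 = 200
  C-H: 4 × 419 = 1676
  Σ(broken) = 1876 kJ
Bonds formed (products):
  C-Br: 1 × 273 = 273
  C-H: 3 × 419 = 1257
  H-Br: 1 × 371 = 371
  Σ(formed) = 1901 kJ
ΔH = Σ(broken) − Σ(formed) = 1876 − 1901 = −25 kJ
For 4× the reaction as written: 4 × (−25) = −100 kJ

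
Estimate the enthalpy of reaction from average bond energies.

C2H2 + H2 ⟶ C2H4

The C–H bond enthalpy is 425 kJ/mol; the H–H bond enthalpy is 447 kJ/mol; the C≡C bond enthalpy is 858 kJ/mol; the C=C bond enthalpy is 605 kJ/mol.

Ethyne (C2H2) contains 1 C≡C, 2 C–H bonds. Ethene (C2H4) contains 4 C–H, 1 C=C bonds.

ΔH ≈ −150 kJ

Bonds broken (reactants):
  C≡C: 1 × 858 = 858
  C–H: 2 × 425 = 850
  H–H: 1 × 447 = 447
  Σ(broken) = 2155 kJ
Bonds formed (products):
  C–H: 4 × 425 = 1700
  C=C: 1 × 605 = 605
  Σ(formed) = 2305 kJ
ΔH = Σ(broken) − Σ(formed) = 2155 − 2305 = −150 kJ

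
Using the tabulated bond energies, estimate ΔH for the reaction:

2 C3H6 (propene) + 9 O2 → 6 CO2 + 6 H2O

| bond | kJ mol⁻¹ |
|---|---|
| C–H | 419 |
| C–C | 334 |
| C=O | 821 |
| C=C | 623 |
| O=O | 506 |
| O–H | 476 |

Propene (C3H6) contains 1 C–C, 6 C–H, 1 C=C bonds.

ΔH ≈ −4068 kJ

Bonds broken (reactants):
  C–C: 2 × 334 = 668
  C–H: 12 × 419 = 5028
  C=C: 2 × 623 = 1246
  O=O: 9 × 506 = 4554
  Σ(broken) = 11496 kJ
Bonds formed (products):
  C=O: 12 × 821 = 9852
  O–H: 12 × 476 = 5712
  Σ(formed) = 15564 kJ
ΔH = Σ(broken) − Σ(formed) = 11496 − 15564 = −4068 kJ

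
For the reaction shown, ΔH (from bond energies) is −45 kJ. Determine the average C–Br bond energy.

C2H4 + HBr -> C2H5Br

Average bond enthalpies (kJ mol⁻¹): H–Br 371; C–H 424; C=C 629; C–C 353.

Let D be the C–Br bond energy.
Σ(broken) = 4×424 + 1×629 + 1×371 = 2696
Σ(formed) = 1×D + 1×353 + 5×424 = 2473 + D
ΔH = Σ(broken) − Σ(formed) = (2696) − (2473 + D) = +223 − D
Setting this equal to −45 kJ gives D = 268 kJ/mol.

D(C–Br) ≈ 268 kJ/mol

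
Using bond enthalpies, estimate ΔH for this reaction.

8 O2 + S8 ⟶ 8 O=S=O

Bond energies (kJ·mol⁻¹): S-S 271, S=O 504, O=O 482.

ΔH ≈ −2040 kJ

Bonds broken (reactants):
  O=O: 8 × 482 = 3856
  S-S: 8 × 271 = 2168
  Σ(broken) = 6024 kJ
Bonds formed (products):
  S=O: 16 × 504 = 8064
  Σ(formed) = 8064 kJ
ΔH = Σ(broken) − Σ(formed) = 6024 − 8064 = −2040 kJ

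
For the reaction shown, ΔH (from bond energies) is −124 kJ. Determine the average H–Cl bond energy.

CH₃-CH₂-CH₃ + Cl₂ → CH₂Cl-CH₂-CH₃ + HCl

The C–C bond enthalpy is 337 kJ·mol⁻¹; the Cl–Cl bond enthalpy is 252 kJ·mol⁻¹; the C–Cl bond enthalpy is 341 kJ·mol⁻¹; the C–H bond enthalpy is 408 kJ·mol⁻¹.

D(H–Cl) ≈ 443 kJ/mol

Let D be the H–Cl bond energy.
Σ(broken) = 2×337 + 8×408 + 1×252 = 4190
Σ(formed) = 2×337 + 1×341 + 7×408 + 1×D = 3871 + D
ΔH = Σ(broken) − Σ(formed) = (4190) − (3871 + D) = +319 − D
Setting this equal to −124 kJ gives D = 443 kJ/mol.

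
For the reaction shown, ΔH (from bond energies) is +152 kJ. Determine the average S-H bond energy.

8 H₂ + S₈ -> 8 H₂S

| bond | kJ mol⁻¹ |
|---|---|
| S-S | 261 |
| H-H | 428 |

Let D be the S-H bond energy.
Σ(broken) = 8×428 + 8×261 = 5512
Σ(formed) = 16×D = 16D
ΔH = Σ(broken) − Σ(formed) = (5512) − (16D) = +5512 − 16D
Setting this equal to +152 kJ gives 16D = 5360, so D = 335 kJ/mol.

D(S-H) ≈ 335 kJ/mol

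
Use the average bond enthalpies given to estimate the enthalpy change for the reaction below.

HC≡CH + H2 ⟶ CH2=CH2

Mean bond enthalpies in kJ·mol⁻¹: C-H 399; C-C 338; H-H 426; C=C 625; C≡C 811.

Bonds broken (reactants):
  C≡C: 1 × 811 = 811
  C-H: 2 × 399 = 798
  H-H: 1 × 426 = 426
  Σ(broken) = 2035 kJ
Bonds formed (products):
  C-H: 4 × 399 = 1596
  C=C: 1 × 625 = 625
  Σ(formed) = 2221 kJ
ΔH = Σ(broken) − Σ(formed) = 2035 − 2221 = −186 kJ

ΔH ≈ −186 kJ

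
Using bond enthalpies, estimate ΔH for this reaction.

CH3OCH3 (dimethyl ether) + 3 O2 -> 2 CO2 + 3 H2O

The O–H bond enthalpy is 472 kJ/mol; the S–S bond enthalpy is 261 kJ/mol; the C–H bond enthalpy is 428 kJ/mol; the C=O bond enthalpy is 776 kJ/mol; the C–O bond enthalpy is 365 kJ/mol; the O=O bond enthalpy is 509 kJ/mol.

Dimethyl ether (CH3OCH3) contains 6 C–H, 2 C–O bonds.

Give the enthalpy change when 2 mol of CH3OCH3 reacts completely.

ΔH = −2222 kJ

Bonds broken (reactants):
  C–H: 6 × 428 = 2568
  C–O: 2 × 365 = 730
  O=O: 3 × 509 = 1527
  Σ(broken) = 4825 kJ
Bonds formed (products):
  C=O: 4 × 776 = 3104
  O–H: 6 × 472 = 2832
  Σ(formed) = 5936 kJ
ΔH = Σ(broken) − Σ(formed) = 4825 − 5936 = −1111 kJ
For 2× the reaction as written: 2 × (−1111) = −2222 kJ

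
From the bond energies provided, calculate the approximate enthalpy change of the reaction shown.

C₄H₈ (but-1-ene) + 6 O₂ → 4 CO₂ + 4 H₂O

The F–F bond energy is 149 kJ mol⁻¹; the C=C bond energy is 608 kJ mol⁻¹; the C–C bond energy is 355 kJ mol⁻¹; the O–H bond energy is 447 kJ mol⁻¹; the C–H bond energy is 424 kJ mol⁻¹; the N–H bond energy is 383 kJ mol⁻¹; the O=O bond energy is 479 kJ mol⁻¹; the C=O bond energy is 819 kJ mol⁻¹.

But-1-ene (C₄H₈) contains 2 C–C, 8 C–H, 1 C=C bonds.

Bonds broken (reactants):
  C–C: 2 × 355 = 710
  C–H: 8 × 424 = 3392
  C=C: 1 × 608 = 608
  O=O: 6 × 479 = 2874
  Σ(broken) = 7584 kJ
Bonds formed (products):
  C=O: 8 × 819 = 6552
  O–H: 8 × 447 = 3576
  Σ(formed) = 10128 kJ
ΔH = Σ(broken) − Σ(formed) = 7584 − 10128 = −2544 kJ

ΔH ≈ −2544 kJ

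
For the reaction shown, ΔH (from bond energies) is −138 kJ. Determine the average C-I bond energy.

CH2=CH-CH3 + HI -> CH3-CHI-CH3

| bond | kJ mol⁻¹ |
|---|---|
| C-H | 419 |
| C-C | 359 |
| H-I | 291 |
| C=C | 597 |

Let D be the C-I bond energy.
Σ(broken) = 1×359 + 6×419 + 1×597 + 1×291 = 3761
Σ(formed) = 2×359 + 7×419 + 1×D = 3651 + D
ΔH = Σ(broken) − Σ(formed) = (3761) − (3651 + D) = +110 − D
Setting this equal to −138 kJ gives D = 248 kJ/mol.

D(C-I) ≈ 248 kJ/mol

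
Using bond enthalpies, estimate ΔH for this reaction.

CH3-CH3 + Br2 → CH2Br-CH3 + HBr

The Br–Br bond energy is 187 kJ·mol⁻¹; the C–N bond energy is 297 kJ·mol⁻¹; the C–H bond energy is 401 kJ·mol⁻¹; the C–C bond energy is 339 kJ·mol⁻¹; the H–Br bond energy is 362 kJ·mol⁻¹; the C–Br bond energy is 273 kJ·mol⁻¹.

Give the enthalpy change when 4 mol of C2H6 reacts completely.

ΔH = −188 kJ

Bonds broken (reactants):
  Br–Br: 1 × 187 = 187
  C–C: 1 × 339 = 339
  C–H: 6 × 401 = 2406
  Σ(broken) = 2932 kJ
Bonds formed (products):
  C–Br: 1 × 273 = 273
  C–C: 1 × 339 = 339
  C–H: 5 × 401 = 2005
  H–Br: 1 × 362 = 362
  Σ(formed) = 2979 kJ
ΔH = Σ(broken) − Σ(formed) = 2932 − 2979 = −47 kJ
For 4× the reaction as written: 4 × (−47) = −188 kJ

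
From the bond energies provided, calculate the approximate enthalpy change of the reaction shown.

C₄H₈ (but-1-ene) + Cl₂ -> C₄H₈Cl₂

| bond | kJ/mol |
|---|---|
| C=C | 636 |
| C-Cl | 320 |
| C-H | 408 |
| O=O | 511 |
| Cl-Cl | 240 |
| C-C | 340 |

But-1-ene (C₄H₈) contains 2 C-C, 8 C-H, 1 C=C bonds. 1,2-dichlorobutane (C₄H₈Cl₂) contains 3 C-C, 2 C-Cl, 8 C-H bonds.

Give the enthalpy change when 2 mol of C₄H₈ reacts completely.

Bonds broken (reactants):
  C-C: 2 × 340 = 680
  C-H: 8 × 408 = 3264
  C=C: 1 × 636 = 636
  Cl-Cl: 1 × 240 = 240
  Σ(broken) = 4820 kJ
Bonds formed (products):
  C-C: 3 × 340 = 1020
  C-Cl: 2 × 320 = 640
  C-H: 8 × 408 = 3264
  Σ(formed) = 4924 kJ
ΔH = Σ(broken) − Σ(formed) = 4820 − 4924 = −104 kJ
For 2× the reaction as written: 2 × (−104) = −208 kJ

ΔH = −208 kJ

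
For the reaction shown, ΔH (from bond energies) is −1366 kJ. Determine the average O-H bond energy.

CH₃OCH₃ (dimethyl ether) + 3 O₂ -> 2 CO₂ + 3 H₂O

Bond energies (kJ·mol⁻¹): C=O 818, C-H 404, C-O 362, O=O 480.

Let D be the O-H bond energy.
Σ(broken) = 6×404 + 2×362 + 3×480 = 4588
Σ(formed) = 4×818 + 6×D = 3272 + 6D
ΔH = Σ(broken) − Σ(formed) = (4588) − (3272 + 6D) = +1316 − 6D
Setting this equal to −1366 kJ gives 6D = 2682, so D = 447 kJ/mol.

D(O-H) ≈ 447 kJ/mol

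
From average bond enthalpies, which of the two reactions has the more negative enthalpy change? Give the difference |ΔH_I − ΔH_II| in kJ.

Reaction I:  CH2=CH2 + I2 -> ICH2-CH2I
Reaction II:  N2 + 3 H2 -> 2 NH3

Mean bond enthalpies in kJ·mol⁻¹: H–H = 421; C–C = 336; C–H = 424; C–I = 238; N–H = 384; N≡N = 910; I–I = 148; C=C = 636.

Reaction II, by 103 kJ

Reaction I:
  Bonds broken (reactants):
    C–H: 4 × 424 = 1696
    C=C: 1 × 636 = 636
    I–I: 1 × 148 = 148
    Σ(broken) = 2480 kJ
  Bonds formed (products):
    C–C: 1 × 336 = 336
    C–H: 4 × 424 = 1696
    C–I: 2 × 238 = 476
    Σ(formed) = 2508 kJ
  ΔH_I = 2480 − 2508 = −28 kJ
Reaction II:
  Bonds broken (reactants):
    H–H: 3 × 421 = 1263
    N≡N: 1 × 910 = 910
    Σ(broken) = 2173 kJ
  Bonds formed (products):
    N–H: 6 × 384 = 2304
    Σ(formed) = 2304 kJ
  ΔH_II = 2173 − 2304 = −131 kJ
ΔH_I − ΔH_II = +103 kJ, so reaction II has the more negative ΔH; |ΔH_I − ΔH_II| = 103 kJ.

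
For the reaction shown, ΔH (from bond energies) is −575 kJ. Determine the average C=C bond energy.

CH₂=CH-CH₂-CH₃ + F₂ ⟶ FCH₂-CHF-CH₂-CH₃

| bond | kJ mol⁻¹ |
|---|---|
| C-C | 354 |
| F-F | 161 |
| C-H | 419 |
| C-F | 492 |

Let D be the C=C bond energy.
Σ(broken) = 2×354 + 8×419 + 1×D + 1×161 = 4221 + D
Σ(formed) = 3×354 + 2×492 + 8×419 = 5398
ΔH = Σ(broken) − Σ(formed) = (4221 + D) − (5398) = −1177 + D
Setting this equal to −575 kJ gives D = 602 kJ/mol.

D(C=C) ≈ 602 kJ/mol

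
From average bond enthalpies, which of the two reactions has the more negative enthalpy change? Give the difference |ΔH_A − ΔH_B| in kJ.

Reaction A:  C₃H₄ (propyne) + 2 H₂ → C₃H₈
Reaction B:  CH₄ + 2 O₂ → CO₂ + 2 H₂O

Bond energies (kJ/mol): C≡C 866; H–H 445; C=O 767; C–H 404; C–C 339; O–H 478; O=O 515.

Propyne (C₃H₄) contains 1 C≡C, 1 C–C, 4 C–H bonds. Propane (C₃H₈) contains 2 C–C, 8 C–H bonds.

Reaction A:
  Bonds broken (reactants):
    C≡C: 1 × 866 = 866
    C–C: 1 × 339 = 339
    C–H: 4 × 404 = 1616
    H–H: 2 × 445 = 890
    Σ(broken) = 3711 kJ
  Bonds formed (products):
    C–C: 2 × 339 = 678
    C–H: 8 × 404 = 3232
    Σ(formed) = 3910 kJ
  ΔH_A = 3711 − 3910 = −199 kJ
Reaction B:
  Bonds broken (reactants):
    C–H: 4 × 404 = 1616
    O=O: 2 × 515 = 1030
    Σ(broken) = 2646 kJ
  Bonds formed (products):
    C=O: 2 × 767 = 1534
    O–H: 4 × 478 = 1912
    Σ(formed) = 3446 kJ
  ΔH_B = 2646 − 3446 = −800 kJ
ΔH_A − ΔH_B = +601 kJ, so reaction B has the more negative ΔH; |ΔH_A − ΔH_B| = 601 kJ.

Reaction B, by 601 kJ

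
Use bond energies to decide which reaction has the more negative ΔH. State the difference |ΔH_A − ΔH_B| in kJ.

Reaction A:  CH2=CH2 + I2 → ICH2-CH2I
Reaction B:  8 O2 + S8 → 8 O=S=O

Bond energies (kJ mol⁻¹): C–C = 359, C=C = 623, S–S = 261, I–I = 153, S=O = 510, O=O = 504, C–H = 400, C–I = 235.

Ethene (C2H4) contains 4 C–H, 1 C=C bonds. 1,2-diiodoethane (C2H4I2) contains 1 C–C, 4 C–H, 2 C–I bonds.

Reaction B, by 1987 kJ

Reaction A:
  Bonds broken (reactants):
    C–H: 4 × 400 = 1600
    C=C: 1 × 623 = 623
    I–I: 1 × 153 = 153
    Σ(broken) = 2376 kJ
  Bonds formed (products):
    C–C: 1 × 359 = 359
    C–H: 4 × 400 = 1600
    C–I: 2 × 235 = 470
    Σ(formed) = 2429 kJ
  ΔH_A = 2376 − 2429 = −53 kJ
Reaction B:
  Bonds broken (reactants):
    O=O: 8 × 504 = 4032
    S–S: 8 × 261 = 2088
    Σ(broken) = 6120 kJ
  Bonds formed (products):
    S=O: 16 × 510 = 8160
    Σ(formed) = 8160 kJ
  ΔH_B = 6120 − 8160 = −2040 kJ
ΔH_A − ΔH_B = +1987 kJ, so reaction B has the more negative ΔH; |ΔH_A − ΔH_B| = 1987 kJ.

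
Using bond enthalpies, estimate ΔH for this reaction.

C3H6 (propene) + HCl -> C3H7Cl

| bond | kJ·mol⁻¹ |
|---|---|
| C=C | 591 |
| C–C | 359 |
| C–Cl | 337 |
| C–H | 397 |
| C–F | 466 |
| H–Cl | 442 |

Bonds broken (reactants):
  C–C: 1 × 359 = 359
  C–H: 6 × 397 = 2382
  C=C: 1 × 591 = 591
  H–Cl: 1 × 442 = 442
  Σ(broken) = 3774 kJ
Bonds formed (products):
  C–C: 2 × 359 = 718
  C–Cl: 1 × 337 = 337
  C–H: 7 × 397 = 2779
  Σ(formed) = 3834 kJ
ΔH = Σ(broken) − Σ(formed) = 3774 − 3834 = −60 kJ

ΔH ≈ −60 kJ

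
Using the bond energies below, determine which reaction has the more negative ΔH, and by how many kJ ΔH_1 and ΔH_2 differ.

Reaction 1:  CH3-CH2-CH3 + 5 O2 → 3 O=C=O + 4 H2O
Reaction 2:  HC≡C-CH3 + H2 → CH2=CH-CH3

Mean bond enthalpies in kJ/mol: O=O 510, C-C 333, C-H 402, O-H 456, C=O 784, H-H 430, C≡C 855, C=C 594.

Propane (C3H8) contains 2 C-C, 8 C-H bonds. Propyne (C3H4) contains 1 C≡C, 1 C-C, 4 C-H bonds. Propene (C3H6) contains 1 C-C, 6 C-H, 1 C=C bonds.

Reaction 1, by 1807 kJ

Reaction 1:
  Bonds broken (reactants):
    C-C: 2 × 333 = 666
    C-H: 8 × 402 = 3216
    O=O: 5 × 510 = 2550
    Σ(broken) = 6432 kJ
  Bonds formed (products):
    C=O: 6 × 784 = 4704
    O-H: 8 × 456 = 3648
    Σ(formed) = 8352 kJ
  ΔH_1 = 6432 − 8352 = −1920 kJ
Reaction 2:
  Bonds broken (reactants):
    C≡C: 1 × 855 = 855
    C-C: 1 × 333 = 333
    C-H: 4 × 402 = 1608
    H-H: 1 × 430 = 430
    Σ(broken) = 3226 kJ
  Bonds formed (products):
    C-C: 1 × 333 = 333
    C-H: 6 × 402 = 2412
    C=C: 1 × 594 = 594
    Σ(formed) = 3339 kJ
  ΔH_2 = 3226 − 3339 = −113 kJ
ΔH_1 − ΔH_2 = −1807 kJ, so reaction 1 has the more negative ΔH; |ΔH_1 − ΔH_2| = 1807 kJ.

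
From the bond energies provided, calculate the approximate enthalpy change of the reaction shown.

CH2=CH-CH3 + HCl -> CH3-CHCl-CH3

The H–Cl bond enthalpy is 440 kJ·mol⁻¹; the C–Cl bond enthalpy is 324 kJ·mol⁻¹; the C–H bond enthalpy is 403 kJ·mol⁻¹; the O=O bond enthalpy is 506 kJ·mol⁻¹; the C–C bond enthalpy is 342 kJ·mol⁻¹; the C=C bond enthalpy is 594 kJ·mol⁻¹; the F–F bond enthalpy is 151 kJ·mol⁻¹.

ΔH ≈ −35 kJ

Bonds broken (reactants):
  C–C: 1 × 342 = 342
  C–H: 6 × 403 = 2418
  C=C: 1 × 594 = 594
  H–Cl: 1 × 440 = 440
  Σ(broken) = 3794 kJ
Bonds formed (products):
  C–C: 2 × 342 = 684
  C–Cl: 1 × 324 = 324
  C–H: 7 × 403 = 2821
  Σ(formed) = 3829 kJ
ΔH = Σ(broken) − Σ(formed) = 3794 − 3829 = −35 kJ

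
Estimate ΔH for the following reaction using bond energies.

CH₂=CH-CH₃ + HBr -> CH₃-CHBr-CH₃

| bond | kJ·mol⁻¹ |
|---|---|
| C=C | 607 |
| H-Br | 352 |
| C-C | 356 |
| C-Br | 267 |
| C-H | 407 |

Bonds broken (reactants):
  C-C: 1 × 356 = 356
  C-H: 6 × 407 = 2442
  C=C: 1 × 607 = 607
  H-Br: 1 × 352 = 352
  Σ(broken) = 3757 kJ
Bonds formed (products):
  C-Br: 1 × 267 = 267
  C-C: 2 × 356 = 712
  C-H: 7 × 407 = 2849
  Σ(formed) = 3828 kJ
ΔH = Σ(broken) − Σ(formed) = 3757 − 3828 = −71 kJ

ΔH ≈ −71 kJ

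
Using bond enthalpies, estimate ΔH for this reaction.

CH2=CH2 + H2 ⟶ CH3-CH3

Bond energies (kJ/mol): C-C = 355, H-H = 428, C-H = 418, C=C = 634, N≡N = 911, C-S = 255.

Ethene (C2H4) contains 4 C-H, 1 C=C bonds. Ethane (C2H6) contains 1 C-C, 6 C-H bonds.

Bonds broken (reactants):
  C-H: 4 × 418 = 1672
  C=C: 1 × 634 = 634
  H-H: 1 × 428 = 428
  Σ(broken) = 2734 kJ
Bonds formed (products):
  C-C: 1 × 355 = 355
  C-H: 6 × 418 = 2508
  Σ(formed) = 2863 kJ
ΔH = Σ(broken) − Σ(formed) = 2734 − 2863 = −129 kJ

ΔH ≈ −129 kJ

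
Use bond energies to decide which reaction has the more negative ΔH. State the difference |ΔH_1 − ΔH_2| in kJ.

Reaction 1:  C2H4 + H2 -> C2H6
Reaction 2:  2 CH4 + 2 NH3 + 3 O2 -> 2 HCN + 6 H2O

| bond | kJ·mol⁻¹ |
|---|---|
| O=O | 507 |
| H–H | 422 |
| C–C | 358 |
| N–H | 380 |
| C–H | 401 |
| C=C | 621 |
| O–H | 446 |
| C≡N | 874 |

Reaction 1:
  Bonds broken (reactants):
    C–H: 4 × 401 = 1604
    C=C: 1 × 621 = 621
    H–H: 1 × 422 = 422
    Σ(broken) = 2647 kJ
  Bonds formed (products):
    C–C: 1 × 358 = 358
    C–H: 6 × 401 = 2406
    Σ(formed) = 2764 kJ
  ΔH_1 = 2647 − 2764 = −117 kJ
Reaction 2:
  Bonds broken (reactants):
    C–H: 8 × 401 = 3208
    N–H: 6 × 380 = 2280
    O=O: 3 × 507 = 1521
    Σ(broken) = 7009 kJ
  Bonds formed (products):
    C≡N: 2 × 874 = 1748
    C–H: 2 × 401 = 802
    O–H: 12 × 446 = 5352
    Σ(formed) = 7902 kJ
  ΔH_2 = 7009 − 7902 = −893 kJ
ΔH_1 − ΔH_2 = +776 kJ, so reaction 2 has the more negative ΔH; |ΔH_1 − ΔH_2| = 776 kJ.

Reaction 2, by 776 kJ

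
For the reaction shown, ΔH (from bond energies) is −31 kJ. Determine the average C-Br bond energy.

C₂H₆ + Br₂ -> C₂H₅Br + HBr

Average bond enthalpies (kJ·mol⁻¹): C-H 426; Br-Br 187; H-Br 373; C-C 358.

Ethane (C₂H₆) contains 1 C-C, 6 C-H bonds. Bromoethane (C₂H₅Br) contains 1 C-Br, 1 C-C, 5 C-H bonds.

D(C-Br) ≈ 271 kJ/mol

Let D be the C-Br bond energy.
Σ(broken) = 1×187 + 1×358 + 6×426 = 3101
Σ(formed) = 1×D + 1×358 + 5×426 + 1×373 = 2861 + D
ΔH = Σ(broken) − Σ(formed) = (3101) − (2861 + D) = +240 − D
Setting this equal to −31 kJ gives D = 271 kJ/mol.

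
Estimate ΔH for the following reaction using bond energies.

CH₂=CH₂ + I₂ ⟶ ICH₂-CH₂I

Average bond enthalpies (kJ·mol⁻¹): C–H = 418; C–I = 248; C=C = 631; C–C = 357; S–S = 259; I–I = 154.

ΔH ≈ −68 kJ

Bonds broken (reactants):
  C–H: 4 × 418 = 1672
  C=C: 1 × 631 = 631
  I–I: 1 × 154 = 154
  Σ(broken) = 2457 kJ
Bonds formed (products):
  C–C: 1 × 357 = 357
  C–H: 4 × 418 = 1672
  C–I: 2 × 248 = 496
  Σ(formed) = 2525 kJ
ΔH = Σ(broken) − Σ(formed) = 2457 − 2525 = −68 kJ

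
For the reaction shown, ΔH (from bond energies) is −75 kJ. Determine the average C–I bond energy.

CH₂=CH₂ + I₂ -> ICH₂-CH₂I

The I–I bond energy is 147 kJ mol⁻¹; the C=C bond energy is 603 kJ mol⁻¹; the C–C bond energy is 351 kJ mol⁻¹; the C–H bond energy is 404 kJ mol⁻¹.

Let D be the C–I bond energy.
Σ(broken) = 4×404 + 1×603 + 1×147 = 2366
Σ(formed) = 1×351 + 4×404 + 2×D = 1967 + 2D
ΔH = Σ(broken) − Σ(formed) = (2366) − (1967 + 2D) = +399 − 2D
Setting this equal to −75 kJ gives 2D = 474, so D = 237 kJ/mol.

D(C–I) ≈ 237 kJ/mol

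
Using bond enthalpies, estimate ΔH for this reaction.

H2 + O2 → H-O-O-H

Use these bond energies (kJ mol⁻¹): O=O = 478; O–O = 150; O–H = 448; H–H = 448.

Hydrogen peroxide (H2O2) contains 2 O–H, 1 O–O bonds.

Bonds broken (reactants):
  H–H: 1 × 448 = 448
  O=O: 1 × 478 = 478
  Σ(broken) = 926 kJ
Bonds formed (products):
  O–H: 2 × 448 = 896
  O–O: 1 × 150 = 150
  Σ(formed) = 1046 kJ
ΔH = Σ(broken) − Σ(formed) = 926 − 1046 = −120 kJ

ΔH ≈ −120 kJ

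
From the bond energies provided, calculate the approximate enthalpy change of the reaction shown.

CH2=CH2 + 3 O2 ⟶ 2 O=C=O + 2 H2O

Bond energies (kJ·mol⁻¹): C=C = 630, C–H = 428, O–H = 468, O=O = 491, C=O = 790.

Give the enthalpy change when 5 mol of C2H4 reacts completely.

ΔH = −6085 kJ

Bonds broken (reactants):
  C–H: 4 × 428 = 1712
  C=C: 1 × 630 = 630
  O=O: 3 × 491 = 1473
  Σ(broken) = 3815 kJ
Bonds formed (products):
  C=O: 4 × 790 = 3160
  O–H: 4 × 468 = 1872
  Σ(formed) = 5032 kJ
ΔH = Σ(broken) − Σ(formed) = 3815 − 5032 = −1217 kJ
For 5× the reaction as written: 5 × (−1217) = −6085 kJ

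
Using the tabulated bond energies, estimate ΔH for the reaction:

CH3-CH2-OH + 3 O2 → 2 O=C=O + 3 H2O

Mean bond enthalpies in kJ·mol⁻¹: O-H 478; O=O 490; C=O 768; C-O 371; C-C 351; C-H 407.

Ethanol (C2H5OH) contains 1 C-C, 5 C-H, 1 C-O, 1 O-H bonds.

ΔH ≈ −1235 kJ

Bonds broken (reactants):
  C-C: 1 × 351 = 351
  C-H: 5 × 407 = 2035
  C-O: 1 × 371 = 371
  O-H: 1 × 478 = 478
  O=O: 3 × 490 = 1470
  Σ(broken) = 4705 kJ
Bonds formed (products):
  C=O: 4 × 768 = 3072
  O-H: 6 × 478 = 2868
  Σ(formed) = 5940 kJ
ΔH = Σ(broken) − Σ(formed) = 4705 − 5940 = −1235 kJ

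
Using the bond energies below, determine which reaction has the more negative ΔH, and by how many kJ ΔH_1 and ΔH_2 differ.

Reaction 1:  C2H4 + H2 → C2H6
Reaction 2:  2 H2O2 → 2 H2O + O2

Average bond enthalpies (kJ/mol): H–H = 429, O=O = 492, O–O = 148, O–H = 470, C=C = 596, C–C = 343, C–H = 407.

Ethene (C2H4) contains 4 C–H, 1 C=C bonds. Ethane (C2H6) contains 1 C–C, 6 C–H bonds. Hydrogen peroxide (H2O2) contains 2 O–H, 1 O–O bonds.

Reaction 1:
  Bonds broken (reactants):
    C–H: 4 × 407 = 1628
    C=C: 1 × 596 = 596
    H–H: 1 × 429 = 429
    Σ(broken) = 2653 kJ
  Bonds formed (products):
    C–C: 1 × 343 = 343
    C–H: 6 × 407 = 2442
    Σ(formed) = 2785 kJ
  ΔH_1 = 2653 − 2785 = −132 kJ
Reaction 2:
  Bonds broken (reactants):
    O–H: 4 × 470 = 1880
    O–O: 2 × 148 = 296
    Σ(broken) = 2176 kJ
  Bonds formed (products):
    O–H: 4 × 470 = 1880
    O=O: 1 × 492 = 492
    Σ(formed) = 2372 kJ
  ΔH_2 = 2176 − 2372 = −196 kJ
ΔH_1 − ΔH_2 = +64 kJ, so reaction 2 has the more negative ΔH; |ΔH_1 − ΔH_2| = 64 kJ.

Reaction 2, by 64 kJ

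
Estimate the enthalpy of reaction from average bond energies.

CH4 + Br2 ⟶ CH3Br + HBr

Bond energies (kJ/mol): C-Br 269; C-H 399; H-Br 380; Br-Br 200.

Bonds broken (reactants):
  Br-Br: 1 × 200 = 200
  C-H: 4 × 399 = 1596
  Σ(broken) = 1796 kJ
Bonds formed (products):
  C-Br: 1 × 269 = 269
  C-H: 3 × 399 = 1197
  H-Br: 1 × 380 = 380
  Σ(formed) = 1846 kJ
ΔH = Σ(broken) − Σ(formed) = 1796 − 1846 = −50 kJ

ΔH ≈ −50 kJ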